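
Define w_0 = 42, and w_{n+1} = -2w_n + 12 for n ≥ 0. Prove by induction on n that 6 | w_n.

Base case: w_0 = 42 = 6·7, so 6 | w_0.
Assume 6 | w_j, so w_j = 6t for some integer t.
Then w_{j+1} = -2w_j + 12 = -2·(6t) + 12 = 6(-2t + 2), so 6 | w_{j+1}.
So the property holds for j+1, and by induction 6 | w_n for all n ≥ 0.

6 | w_n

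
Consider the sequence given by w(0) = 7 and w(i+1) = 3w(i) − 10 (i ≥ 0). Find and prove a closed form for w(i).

Claim: w(i) = 2·3^i + 5.

Base case: w(0) = 7, and 2·3^0 + 5 = 2 + 5 = 7.
Assume w(m) = 2·3^m + 5 for some m ≥ 0.
Then w(m+1) = 3w(m) − 10 = 3·(2·3^m + 5) − 10 = 6·3^m + 15 − 10 = 2·3^{m+1} + 5.
So the formula holds for m+1, and by induction w(i) = 2·3^i + 5 for all i ≥ 0.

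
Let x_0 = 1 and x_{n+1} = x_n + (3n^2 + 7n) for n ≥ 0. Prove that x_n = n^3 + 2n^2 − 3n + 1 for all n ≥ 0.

Base case: x_0 = 1, and 0^3 + 2·0^2 − 3·0 + 1 = 1.
Assume x_k = k^3 + 2k^2 − 3k + 1.
Then x_{k+1} = x_k + (3k^2 + 7k) = (k^3 + 2k^2 − 3k + 1) + (3k^2 + 7k) = k^3 + 5k^2 + 4k + 1,
and (k+1)^3 + 2·(k+1)^2 − 3·(k+1) + 1 = k^3 + 5k^2 + 4k + 1.
Hence x_n = n^3 + 2n^2 − 3n + 1 for every n ≥ 0, by induction.

x_n = n^3 + 2n^2 − 3n + 1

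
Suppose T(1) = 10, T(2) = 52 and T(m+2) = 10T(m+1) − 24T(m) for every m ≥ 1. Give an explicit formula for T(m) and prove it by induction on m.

Claim: T(m) = 6^m + 4^m.

Base cases: T(1) = 10 and 6^1 + 4^1 = 10; T(2) = 52 and 6^2 + 4^2 = 52.
Assume T(j) = 6^j + 4^j for all 1 ≤ j ≤ k, where k ≥ 2.
Then T(k+1) = 10T(k) − 24T(k−1) = 10·(6^k + 4^k) − 24·(6^{k−1} + 4^{k−1}) = (10·6 − 24)6^{k−1} + (10·4 − 24)4^{k−1} = 36·6^{k−1} + 16·4^{k−1} = 6^{k+1} + 4^{k+1}.
So the formula holds for k+1, and by strong induction T(m) = 6^m + 4^m for all m ≥ 1.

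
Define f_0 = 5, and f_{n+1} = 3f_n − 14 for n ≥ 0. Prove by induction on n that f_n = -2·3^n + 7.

Base case: f_0 = 5, and -2·3^0 + 7 = -2 + 7 = 5.
Assume f_m = -2·3^m + 7 for some m ≥ 0.
Then f_{m+1} = 3f_m − 14 = 3·(-2·3^m + 7) − 14 = -6·3^m + 21 − 14 = -2·3^{m+1} + 7.
So the formula holds for m+1, and by induction f_n = -2·3^n + 7 for all n ≥ 0.

f_n = -2·3^n + 7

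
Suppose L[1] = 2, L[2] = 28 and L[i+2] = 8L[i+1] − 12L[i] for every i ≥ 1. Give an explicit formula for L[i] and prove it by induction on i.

Claim: L[i] = 6^i − 2·2^i.

Base cases: L[1] = 2 and 6^1 − 2·2^1 = 2; L[2] = 28 and 6^2 − 2·2^2 = 28.
Assume L[j] = 6^j − 2·2^j for all 1 ≤ j ≤ k, where k ≥ 2.
Then L[k+1] = 8L[k] − 12L[k−1] = 8·(6^k − 2·2^k) − 12·(6^{k−1} − 2·2^{k−1}) = (8·6 − 12)6^{k−1} − 2·(8·2 − 12)2^{k−1} = 36·6^{k−1} − 8·2^{k−1} = 6^{k+1} − 2·2^{k+1}.
Hence L[i] = 6^i − 2·2^i for every i ≥ 1, by strong induction.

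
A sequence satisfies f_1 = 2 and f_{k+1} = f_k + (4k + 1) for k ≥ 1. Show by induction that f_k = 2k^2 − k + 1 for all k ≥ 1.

Base case: f_1 = 2, and 2·1^2 − 1 + 1 = 2.
Assume f_r = 2r^2 − r + 1.
Then f_{r+1} = f_r + (4r + 1) = (2r^2 − r + 1) + (4r + 1) = 2r^2 + 3r + 2,
and 2·(r+1)^2 − (r+1) + 1 = 2r^2 + 3r + 2.
This completes the inductive step, so f_k = 2k^2 − k + 1 for all k ≥ 1.

f_k = 2k^2 − k + 1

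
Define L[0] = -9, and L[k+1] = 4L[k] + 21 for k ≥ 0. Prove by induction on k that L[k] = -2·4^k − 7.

Base case: L[0] = -9, and -2·4^0 − 7 = -2 − 7 = -9.
Assume L[j] = -2·4^j − 7 for some j ≥ 0.
Then L[j+1] = 4L[j] + 21 = 4·(-2·4^j − 7) + 21 = -8·4^j − 28 + 21 = -2·4^{j+1} − 7.
By induction, L[k] = -2·4^k − 7 for all k ≥ 0.

L[k] = -2·4^k − 7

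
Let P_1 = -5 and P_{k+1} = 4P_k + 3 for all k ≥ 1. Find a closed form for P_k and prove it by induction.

Claim: P_k = -4^k − 1.

Base case: P_1 = -5, and -4^1 − 1 = -4 − 1 = -5.
Assume P_j = -4^j − 1 for some j ≥ 1.
Then P_{j+1} = 4P_j + 3 = 4·(-4^j − 1) + 3 = -4^{j+1} − 4 + 3 = -4^{j+1} − 1.
Hence P_k = -4^k − 1 for every k ≥ 1, by induction.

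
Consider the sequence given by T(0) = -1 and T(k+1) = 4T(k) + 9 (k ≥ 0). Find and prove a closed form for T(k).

Claim: T(k) = 2·4^k − 3.

Base case: T(0) = -1, and 2·4^0 − 3 = 2 − 3 = -1.
Assume T(r) = 2·4^r − 3 for some r ≥ 0.
Then T(r+1) = 4T(r) + 9 = 4·(2·4^r − 3) + 9 = 8·4^r − 12 + 9 = 2·4^{r+1} − 3.
Hence T(k) = 2·4^k − 3 for every k ≥ 0, by induction.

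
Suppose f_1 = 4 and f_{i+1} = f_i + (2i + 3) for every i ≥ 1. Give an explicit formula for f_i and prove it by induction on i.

Claim: f_i = i^2 + 2i + 1.

Base case: f_1 = 4, and 1^2 + 2·1 + 1 = 4.
Assume f_r = r^2 + 2r + 1.
Then f_{r+1} = f_r + (2r + 3) = (r^2 + 2r + 1) + (2r + 3) = r^2 + 4r + 4,
and (r+1)^2 + 2·(r+1) + 1 = r^2 + 4r + 4.
By induction, f_i = i^2 + 2i + 1 for all i ≥ 1.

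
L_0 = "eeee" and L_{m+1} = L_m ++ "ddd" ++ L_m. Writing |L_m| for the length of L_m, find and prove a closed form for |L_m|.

Claim: |L_m| = 7·2^m − 3.

Base case: |L_0| = 4, and 7·2^0 − 3 = 4.
Assume |L_k| = 7·2^k − 3.
Then |L_{k+1}| = |L_k| + 3 + |L_k| = 2|L_k| + 3 = 2(7·2^k − 3) + 3 = 7·2^{k+1} − 6 + 3 = 7·2^{k+1} − 3.
Hence |L_m| = 7·2^m − 3 for every m ≥ 0, by induction.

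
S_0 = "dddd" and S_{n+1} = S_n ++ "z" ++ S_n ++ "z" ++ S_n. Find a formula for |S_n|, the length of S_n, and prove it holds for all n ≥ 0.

Claim: |S_n| = 5·3^n − 1.

Base case: |S_0| = 4, and 5·3^0 − 1 = 4.
Assume |S_r| = 5·3^r − 1.
Then |S_{r+1}| = 3|S_r| + 2 = 3(5·3^r − 1) + 2 = 5·3^{r+1} − 3 + 2 = 5·3^{r+1} − 1.
This completes the inductive step, so |S_n| = 5·3^n − 1 for all n ≥ 0.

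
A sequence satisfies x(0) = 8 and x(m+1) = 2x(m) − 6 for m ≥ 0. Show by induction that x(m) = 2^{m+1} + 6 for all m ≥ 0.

Base case: x(0) = 8, and 2^{0+1} + 6 = 2 + 6 = 8.
Assume x(j) = 2^{j+1} + 6 for some j ≥ 0.
Then x(j+1) = 2x(j) − 6 = 2·(2^{j+1} + 6) − 6 = 2^{j+2} + 12 − 6 = 2^{j+2} + 6.
By induction, x(m) = 2^{m+1} + 6 for all m ≥ 0.

x(m) = 2^{m+1} + 6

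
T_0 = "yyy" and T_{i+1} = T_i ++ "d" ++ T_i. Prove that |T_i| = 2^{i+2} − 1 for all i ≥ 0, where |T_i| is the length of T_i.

Base case: |T_0| = 3, and 2^{0+2} − 1 = 3.
Assume |T_m| = 2^{m+2} − 1.
Then |T_{m+1}| = |T_m| + 1 + |T_m| = 2|T_m| + 1 = 2(2^{m+2} − 1) + 1 = 2^{m+3} − 2 + 1 = 2^{m+3} − 1.
So the formula holds for m+1, and by induction |T_i| = 2^{i+2} − 1 for all i ≥ 0.

|T_i| = 2^{i+2} − 1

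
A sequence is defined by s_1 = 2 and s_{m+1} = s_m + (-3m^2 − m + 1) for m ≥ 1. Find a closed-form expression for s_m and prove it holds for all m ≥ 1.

Claim: s_m = -m^3 + m^2 + m + 1.

Base case: s_1 = 2, and -1^3 + 1^2 + 1 + 1 = 2.
Assume s_k = -k^3 + k^2 + k + 1.
Then s_{k+1} = s_k + (-3k^2 − k + 1) = (-k^3 + k^2 + k + 1) + (-3k^2 − k + 1) = -k^3 − 2k^2 + 2,
and -(k+1)^3 + (k+1)^2 + (k+1) + 1 = -k^3 − 2k^2 + 2.
Hence s_m = -m^3 + m^2 + m + 1 for every m ≥ 1, by induction.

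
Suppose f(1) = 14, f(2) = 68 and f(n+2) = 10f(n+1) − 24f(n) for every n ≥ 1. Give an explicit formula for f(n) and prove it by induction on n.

Claim: f(n) = 6^n + 2·4^n.

Base cases: f(1) = 14 and 6^1 + 2·4^1 = 14; f(2) = 68 and 6^2 + 2·4^2 = 68.
Assume f(j) = 6^j + 2·4^j for all 1 ≤ j ≤ r, where r ≥ 2.
Then f(r+1) = 10f(r) − 24f(r−1) = 10·(6^r + 2·4^r) − 24·(6^{r−1} + 2·4^{r−1}) = (10·6 − 24)6^{r−1} + 2·(10·4 − 24)4^{r−1} = 36·6^{r−1} + 32·4^{r−1} = 6^{r+1} + 2·4^{r+1}.
Hence f(n) = 6^n + 2·4^n for every n ≥ 1, by strong induction.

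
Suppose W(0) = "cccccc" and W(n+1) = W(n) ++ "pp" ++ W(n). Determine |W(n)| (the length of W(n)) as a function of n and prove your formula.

Claim: |W(n)| = 2^{n+3} − 2.

Base case: |W(0)| = 6, and 2^{0+3} − 2 = 6.
Assume |W(k)| = 2^{k+3} − 2.
Then |W(k+1)| = |W(k)| + 2 + |W(k)| = 2|W(k)| + 2 = 2(2^{k+3} − 2) + 2 = 2^{k+1+3} − 4 + 2 = 2^{k+1+3} − 2.
By induction, |W(n)| = 2^{n+3} − 2 for all n ≥ 0.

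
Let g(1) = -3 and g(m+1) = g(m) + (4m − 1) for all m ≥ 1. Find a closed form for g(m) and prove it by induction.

Claim: g(m) = 2m^2 − 3m − 2.

Base case: g(1) = -3, and 2·1^2 − 3·1 − 2 = -3.
Assume g(k) = 2k^2 − 3k − 2.
Then g(k+1) = g(k) + (4k − 1) = (2k^2 − 3k − 2) + (4k − 1) = 2k^2 + k − 3,
and 2·(k+1)^2 − 3·(k+1) − 2 = 2k^2 + k − 3.
By induction, g(m) = 2m^2 − 3m − 2 for all m ≥ 1.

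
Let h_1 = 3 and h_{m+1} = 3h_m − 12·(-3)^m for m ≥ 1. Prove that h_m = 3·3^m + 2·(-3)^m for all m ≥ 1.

Base case: h_1 = 3, and 3·3^1 + 2·(-3)^1 = 9 − 6 = 3.
Assume h_k = 3·3^k + 2·(-3)^k for some k ≥ 1.
Then h_{k+1} = 3h_k − 12·(-3)^k = 3·(3·3^k + 2·(-3)^k) − 12·(-3)^k = 3·3^{k+1} + 6·(-3)^k − 12·(-3)^k = 3·3^{k+1} − 6·(-3)^k = 3·3^{k+1} + 2·(-3)^{k+1}.
This completes the inductive step, so h_m = 3·3^m + 2·(-3)^m for all m ≥ 1.

h_m = 3·3^m + 2·(-3)^m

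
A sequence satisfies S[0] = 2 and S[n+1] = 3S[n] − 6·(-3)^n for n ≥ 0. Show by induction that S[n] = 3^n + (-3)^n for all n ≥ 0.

Base case: S[0] = 2, and 3^0 + (-3)^0 = 1 + 1 = 2.
Assume S[j] = 3^j + (-3)^j for some j ≥ 0.
Then S[j+1] = 3S[j] − 6·(-3)^j = 3·(3^j + (-3)^j) − 6·(-3)^j = 3^{j+1} + 3·(-3)^j − 6·(-3)^j = 3^{j+1} − 3·(-3)^j = 3^{j+1} + (-3)^{j+1}.
So the formula holds for j+1, and by induction S[n] = 3^n + (-3)^n for all n ≥ 0.

S[n] = 3^n + (-3)^n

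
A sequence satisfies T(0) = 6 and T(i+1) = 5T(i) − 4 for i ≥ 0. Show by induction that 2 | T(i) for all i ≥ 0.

Base case: T(0) = 6 = 2·3, so 2 | T(0).
Assume 2 | T(r), so T(r) = 2t for some integer t.
Then T(r+1) = 5T(r) − 4 = 5·(2t) − 4 = 2(5t − 2), so 2 | T(r+1).
So the property holds for r+1, and by induction 2 | T(i) for all i ≥ 0.

2 | T(i)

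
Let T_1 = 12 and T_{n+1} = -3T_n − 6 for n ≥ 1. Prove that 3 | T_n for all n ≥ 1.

Base case: T_1 = 12 = 3·4, so 3 | T_1.
Assume 3 | T_j, so T_j = 3t for some integer t.
Then T_{j+1} = -3T_j − 6 = -3·(3t) − 6 = 3(-3t − 2), so 3 | T_{j+1}.
This completes the inductive step, so 3 | T_n for all n ≥ 1.

3 | T_n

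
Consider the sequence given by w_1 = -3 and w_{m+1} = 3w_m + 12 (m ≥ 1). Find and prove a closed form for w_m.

Claim: w_m = 3^m − 6.

Base case: w_1 = -3, and 3^1 − 6 = 3 − 6 = -3.
Assume w_j = 3^j − 6 for some j ≥ 1.
Then w_{j+1} = 3w_j + 12 = 3·(3^j − 6) + 12 = 3^{j+1} − 18 + 12 = 3^{j+1} − 6.
So the formula holds for j+1, and by induction w_m = 3^m − 6 for all m ≥ 1.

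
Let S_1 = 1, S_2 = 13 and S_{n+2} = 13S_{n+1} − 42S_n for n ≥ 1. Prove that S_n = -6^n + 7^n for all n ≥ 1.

Base cases: S_1 = 1 and -6^1 + 7^1 = 1; S_2 = 13 and -6^2 + 7^2 = 13.
Assume S_j = -6^j + 7^j for all 1 ≤ j ≤ m, where m ≥ 2.
Then S_{m+1} = 13S_m − 42S_{m−1} = 13·(-6^m + 7^m) − 42·(-6^{m−1} + 7^{m−1}) = -(13·6 − 42)6^{m−1} + (13·7 − 42)7^{m−1} = -36·6^{m−1} + 49·7^{m−1} = -6^{m+1} + 7^{m+1}.
This completes the inductive step, so S_n = -6^n + 7^n for all n ≥ 1.

S_n = -6^n + 7^n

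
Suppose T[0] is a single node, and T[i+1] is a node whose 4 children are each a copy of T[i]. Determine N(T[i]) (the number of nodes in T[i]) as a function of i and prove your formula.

Claim: N(T[i]) = (4^{i+1} − 1)/3.

Base case: N(T[0]) = 1, and (4^{0+1} − 1)/3 = 1.
Assume N(T[k]) = (4^{k+1} − 1)/3.
Then N(T[k+1]) = 1 + 4N(T[k]) = 1 + 4·(4^{k+1} − 1)/3 = 1 + (4^{k+2} − 4)/3 = (3 + 4^{k+2} − 4)/3 = (4^{k+2} − 1)/3.
By induction, N(T[i]) = (4^{i+1} − 1)/3 for all i ≥ 0.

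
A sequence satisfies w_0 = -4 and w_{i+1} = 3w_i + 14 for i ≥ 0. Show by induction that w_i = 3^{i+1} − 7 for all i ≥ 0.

Base case: w_0 = -4, and 3^{0+1} − 7 = 3 − 7 = -4.
Assume w_k = 3^{k+1} − 7 for some k ≥ 0.
Then w_{k+1} = 3w_k + 14 = 3·(3^{k+1} − 7) + 14 = 3^{k+2} − 21 + 14 = 3^{k+2} − 7.
This completes the inductive step, so w_i = 3^{i+1} − 7 for all i ≥ 0.

w_i = 3^{i+1} − 7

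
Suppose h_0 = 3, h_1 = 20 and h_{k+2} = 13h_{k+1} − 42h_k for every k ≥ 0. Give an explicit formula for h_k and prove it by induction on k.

Claim: h_k = 2·7^k + 6^k.

Base cases: h_0 = 3 and 2·7^0 + 6^0 = 3; h_1 = 20 and 2·7^1 + 6^1 = 20.
Assume h_j = 2·7^j + 6^j for all 0 ≤ j ≤ r, where r ≥ 1.
Then h_{r+1} = 13h_r − 42h_{r−1} = 13·(2·7^r + 6^r) − 42·(2·7^{r−1} + 6^{r−1}) = 2·(13·7 − 42)7^{r−1} + (13·6 − 42)6^{r−1} = 98·7^{r−1} + 36·6^{r−1} = 2·7^{r+1} + 6^{r+1}.
So the formula holds for r+1, and by strong induction h_k = 2·7^k + 6^k for all k ≥ 0.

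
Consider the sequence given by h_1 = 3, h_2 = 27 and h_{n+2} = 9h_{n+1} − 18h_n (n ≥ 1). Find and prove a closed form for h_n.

Claim: h_n = -3^n + 6^n.

Base cases: h_1 = 3 and -3^1 + 6^1 = 3; h_2 = 27 and -3^2 + 6^2 = 27.
Assume h_i = -3^i + 6^i for all 1 ≤ i ≤ j, where j ≥ 2.
Then h_{j+1} = 9h_j − 18h_{j−1} = 9·(-3^j + 6^j) − 18·(-3^{j−1} + 6^{j−1}) = -(9·3 − 18)3^{j−1} + (9·6 − 18)6^{j−1} = -9·3^{j−1} + 36·6^{j−1} = -3^{j+1} + 6^{j+1}.
This completes the inductive step, so h_n = -3^n + 6^n for all n ≥ 1.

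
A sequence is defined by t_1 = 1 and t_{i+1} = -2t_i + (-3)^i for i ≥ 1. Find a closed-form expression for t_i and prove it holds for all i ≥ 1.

Claim: t_i = (-2)^i − (-3)^i.

Base case: t_1 = 1, and (-2)^1 − (-3)^1 = -2 + 3 = 1.
Assume t_r = (-2)^r − (-3)^r for some r ≥ 1.
Then t_{r+1} = -2t_r + (-3)^r = -2·((-2)^r − (-3)^r) + (-3)^r = (-2)^{r+1} + 2·(-3)^r + (-3)^r = (-2)^{r+1} + 3·(-3)^r = (-2)^{r+1} − (-3)^{r+1}.
This completes the inductive step, so t_i = (-2)^i − (-3)^i for all i ≥ 1.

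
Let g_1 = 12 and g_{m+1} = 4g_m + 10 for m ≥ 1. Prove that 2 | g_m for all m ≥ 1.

Base case: g_1 = 12 = 2·6, so 2 | g_1.
Assume 2 | g_r, so g_r = 2t for some integer t.
Then g_{r+1} = 4g_r + 10 = 4·(2t) + 10 = 2(4t + 5), so 2 | g_{r+1}.
So the property holds for r+1, and by induction 2 | g_m for all m ≥ 1.

2 | g_m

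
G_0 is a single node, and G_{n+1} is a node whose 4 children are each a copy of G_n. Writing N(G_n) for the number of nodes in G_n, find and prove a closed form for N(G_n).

Claim: N(G_n) = (4^{n+1} − 1)/3.

Base case: N(G_0) = 1, and (4^{0+1} − 1)/3 = 1.
Assume N(G_k) = (4^{k+1} − 1)/3.
Then N(G_{k+1}) = 1 + 4N(G_k) = 1 + 4·(4^{k+1} − 1)/3 = 1 + (4^{k+2} − 4)/3 = (3 + 4^{k+2} − 4)/3 = (4^{k+2} − 1)/3.
Hence N(G_n) = (4^{n+1} − 1)/3 for every n ≥ 0, by induction.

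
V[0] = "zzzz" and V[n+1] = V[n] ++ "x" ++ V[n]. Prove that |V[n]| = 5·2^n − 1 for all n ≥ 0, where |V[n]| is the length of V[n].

Base case: |V[0]| = 4, and 5·2^0 − 1 = 4.
Assume |V[j]| = 5·2^j − 1.
Then |V[j+1]| = |V[j]| + 1 + |V[j]| = 2|V[j]| + 1 = 2(5·2^j − 1) + 1 = 5·2^{j+1} − 2 + 1 = 5·2^{j+1} − 1.
This completes the inductive step, so |V[n]| = 5·2^n − 1 for all n ≥ 0.

|V[n]| = 5·2^n − 1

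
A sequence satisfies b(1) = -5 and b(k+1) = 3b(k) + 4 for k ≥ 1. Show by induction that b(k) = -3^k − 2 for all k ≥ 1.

Base case: b(1) = -5, and -3^1 − 2 = -3 − 2 = -5.
Assume b(r) = -3^r − 2 for some r ≥ 1.
Then b(r+1) = 3b(r) + 4 = 3·(-3^r − 2) + 4 = -3^{r+1} − 6 + 4 = -3^{r+1} − 2.
Hence b(k) = -3^k − 2 for every k ≥ 1, by induction.

b(k) = -3^k − 2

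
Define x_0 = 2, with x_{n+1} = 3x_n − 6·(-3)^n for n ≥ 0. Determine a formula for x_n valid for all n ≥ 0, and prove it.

Claim: x_n = 3^n + (-3)^n.

Base case: x_0 = 2, and 3^0 + (-3)^0 = 1 + 1 = 2.
Assume x_k = 3^k + (-3)^k for some k ≥ 0.
Then x_{k+1} = 3x_k − 6·(-3)^k = 3·(3^k + (-3)^k) − 6·(-3)^k = 3^{k+1} + 3·(-3)^k − 6·(-3)^k = 3^{k+1} − 3·(-3)^k = 3^{k+1} + (-3)^{k+1}.
By induction, x_n = 3^n + (-3)^n for all n ≥ 0.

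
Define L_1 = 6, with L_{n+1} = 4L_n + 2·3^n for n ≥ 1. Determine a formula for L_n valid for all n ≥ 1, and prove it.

Claim: L_n = 3·4^n − 2·3^n.

Base case: L_1 = 6, and 3·4^1 − 2·3^1 = 12 − 6 = 6.
Assume L_r = 3·4^r − 2·3^r for some r ≥ 1.
Then L_{r+1} = 4L_r + 2·3^r = 4·(3·4^r − 2·3^r) + 2·3^r = 3·4^{r+1} − 8·3^r + 2·3^r = 3·4^{r+1} − 6·3^r = 3·4^{r+1} − 2·3^{r+1}.
By induction, L_n = 3·4^n − 2·3^n for all n ≥ 1.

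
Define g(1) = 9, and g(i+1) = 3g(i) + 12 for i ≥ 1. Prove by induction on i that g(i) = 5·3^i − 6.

Base case: g(1) = 9, and 5·3^1 − 6 = 15 − 6 = 9.
Assume g(k) = 5·3^k − 6 for some k ≥ 1.
Then g(k+1) = 3g(k) + 12 = 3·(5·3^k − 6) + 12 = 15·3^k − 18 + 12 = 5·3^{k+1} − 6.
By induction, g(i) = 5·3^i − 6 for all i ≥ 1.

g(i) = 5·3^i − 6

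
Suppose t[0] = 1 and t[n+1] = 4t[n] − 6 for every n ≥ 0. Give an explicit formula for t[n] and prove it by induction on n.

Claim: t[n] = -4^n + 2.

Base case: t[0] = 1, and -4^0 + 2 = -1 + 2 = 1.
Assume t[j] = -4^j + 2 for some j ≥ 0.
Then t[j+1] = 4t[j] − 6 = 4·(-4^j + 2) − 6 = -4^{j+1} + 8 − 6 = -4^{j+1} + 2.
So the formula holds for j+1, and by induction t[n] = -4^n + 2 for all n ≥ 0.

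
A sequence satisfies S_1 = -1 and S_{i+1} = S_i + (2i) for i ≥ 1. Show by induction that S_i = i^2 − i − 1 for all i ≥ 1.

Base case: S_1 = -1, and 1^2 − 1 − 1 = -1.
Assume S_k = k^2 − k − 1.
Then S_{k+1} = S_k + (2k) = (k^2 − k − 1) + (2k) = k^2 + k − 1,
and (k+1)^2 − (k+1) − 1 = k^2 + k − 1.
By induction, S_i = i^2 − i − 1 for all i ≥ 1.

S_i = i^2 − i − 1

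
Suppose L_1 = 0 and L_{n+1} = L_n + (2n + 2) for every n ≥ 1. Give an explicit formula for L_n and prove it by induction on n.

Claim: L_n = n^2 + n − 2.

Base case: L_1 = 0, and 1^2 + 1 − 2 = 0.
Assume L_r = r^2 + r − 2.
Then L_{r+1} = L_r + (2r + 2) = (r^2 + r − 2) + (2r + 2) = r^2 + 3r,
and (r+1)^2 + (r+1) − 2 = r^2 + 3r.
This completes the inductive step, so L_n = n^2 + n − 2 for all n ≥ 1.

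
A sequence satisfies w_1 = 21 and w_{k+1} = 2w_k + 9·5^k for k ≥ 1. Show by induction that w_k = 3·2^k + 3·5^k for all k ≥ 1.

Base case: w_1 = 21, and 3·2^1 + 3·5^1 = 6 + 15 = 21.
Assume w_r = 3·2^r + 3·5^r for some r ≥ 1.
Then w_{r+1} = 2w_r + 9·5^r = 2·(3·2^r + 3·5^r) + 9·5^r = 3·2^{r+1} + 6·5^r + 9·5^r = 3·2^{r+1} + 15·5^r = 3·2^{r+1} + 3·5^{r+1}.
By induction, w_k = 3·2^k + 3·5^k for all k ≥ 1.

w_k = 3·2^k + 3·5^k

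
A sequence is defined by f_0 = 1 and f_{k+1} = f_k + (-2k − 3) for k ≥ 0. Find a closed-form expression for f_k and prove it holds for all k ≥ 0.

Claim: f_k = -k^2 − 2k + 1.

Base case: f_0 = 1, and -0^2 − 2·0 + 1 = 1.
Assume f_m = -m^2 − 2m + 1.
Then f_{m+1} = f_m + (-2m − 3) = (-m^2 − 2m + 1) + (-2m − 3) = -m^2 − 4m − 2,
and -(m+1)^2 − 2·(m+1) + 1 = -m^2 − 4m − 2.
This completes the inductive step, so f_k = -k^2 − 2k + 1 for all k ≥ 0.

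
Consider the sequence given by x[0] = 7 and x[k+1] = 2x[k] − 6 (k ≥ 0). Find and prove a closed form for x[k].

Claim: x[k] = 2^k + 6.

Base case: x[0] = 7, and 2^0 + 6 = 1 + 6 = 7.
Assume x[j] = 2^j + 6 for some j ≥ 0.
Then x[j+1] = 2x[j] − 6 = 2·(2^j + 6) − 6 = 2^{j+1} + 12 − 6 = 2^{j+1} + 6.
By induction, x[k] = 2^k + 6 for all k ≥ 0.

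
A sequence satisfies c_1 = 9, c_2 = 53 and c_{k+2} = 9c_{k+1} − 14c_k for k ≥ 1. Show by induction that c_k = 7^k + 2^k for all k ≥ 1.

Base cases: c_1 = 9 and 7^1 + 2^1 = 9; c_2 = 53 and 7^2 + 2^2 = 53.
Assume c_j = 7^j + 2^j for all 1 ≤ j ≤ r, where r ≥ 2.
Then c_{r+1} = 9c_r − 14c_{r−1} = 9·(7^r + 2^r) − 14·(7^{r−1} + 2^{r−1}) = (9·7 − 14)7^{r−1} + (9·2 − 14)2^{r−1} = 49·7^{r−1} + 4·2^{r−1} = 7^{r+1} + 2^{r+1}.
This completes the inductive step, so c_k = 7^k + 2^k for all k ≥ 1.

c_k = 7^k + 2^k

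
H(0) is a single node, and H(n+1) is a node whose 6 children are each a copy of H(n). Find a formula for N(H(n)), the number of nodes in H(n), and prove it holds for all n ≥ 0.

Claim: N(H(n)) = (6^{n+1} − 1)/5.

Base case: N(H(0)) = 1, and (6^{0+1} − 1)/5 = 1.
Assume N(H(j)) = (6^{j+1} − 1)/5.
Then N(H(j+1)) = 1 + 6N(H(j)) = 1 + 6·(6^{j+1} − 1)/5 = 1 + (6^{j+2} − 6)/5 = (5 + 6^{j+2} − 6)/5 = (6^{j+2} − 1)/5.
By induction, N(H(n)) = (6^{n+1} − 1)/5 for all n ≥ 0.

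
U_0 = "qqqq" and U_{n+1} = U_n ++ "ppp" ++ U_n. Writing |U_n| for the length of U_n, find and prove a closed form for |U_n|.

Claim: |U_n| = 7·2^n − 3.

Base case: |U_0| = 4, and 7·2^0 − 3 = 4.
Assume |U_m| = 7·2^m − 3.
Then |U_{m+1}| = |U_m| + 3 + |U_m| = 2|U_m| + 3 = 2(7·2^m − 3) + 3 = 7·2^{m+1} − 6 + 3 = 7·2^{m+1} − 3.
This completes the inductive step, so |U_n| = 7·2^n − 3 for all n ≥ 0.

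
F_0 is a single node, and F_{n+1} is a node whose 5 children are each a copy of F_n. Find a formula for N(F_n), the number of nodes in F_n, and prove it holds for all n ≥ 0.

Claim: N(F_n) = (5^{n+1} − 1)/4.

Base case: N(F_0) = 1, and (5^{0+1} − 1)/4 = 1.
Assume N(F_r) = (5^{r+1} − 1)/4.
Then N(F_{r+1}) = 1 + 5N(F_r) = 1 + 5·(5^{r+1} − 1)/4 = 1 + (5^{r+2} − 5)/4 = (4 + 5^{r+2} − 5)/4 = (5^{r+2} − 1)/4.
Hence N(F_n) = (5^{n+1} − 1)/4 for every n ≥ 0, by induction.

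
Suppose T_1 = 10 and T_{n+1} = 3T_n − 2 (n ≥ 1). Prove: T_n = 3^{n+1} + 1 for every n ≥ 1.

Base case: T_1 = 10, and 3^{1+1} + 1 = 9 + 1 = 10.
Assume T_m = 3^{m+1} + 1 for some m ≥ 1.
Then T_{m+1} = 3T_m − 2 = 3·(3^{m+1} + 1) − 2 = 3^{m+2} + 3 − 2 = 3^{m+2} + 1.
By induction, T_n = 3^{n+1} + 1 for all n ≥ 1.

T_n = 3^{n+1} + 1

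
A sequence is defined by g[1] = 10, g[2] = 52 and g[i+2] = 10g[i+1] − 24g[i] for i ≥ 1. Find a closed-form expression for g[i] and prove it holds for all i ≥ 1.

Claim: g[i] = 6^i + 4^i.

Base cases: g[1] = 10 and 6^1 + 4^1 = 10; g[2] = 52 and 6^2 + 4^2 = 52.
Assume g[j] = 6^j + 4^j for all 1 ≤ j ≤ k, where k ≥ 2.
Then g[k+1] = 10g[k] − 24g[k−1] = 10·(6^k + 4^k) − 24·(6^{k−1} + 4^{k−1}) = (10·6 − 24)6^{k−1} + (10·4 − 24)4^{k−1} = 36·6^{k−1} + 16·4^{k−1} = 6^{k+1} + 4^{k+1}.
This completes the inductive step, so g[i] = 6^i + 4^i for all i ≥ 1.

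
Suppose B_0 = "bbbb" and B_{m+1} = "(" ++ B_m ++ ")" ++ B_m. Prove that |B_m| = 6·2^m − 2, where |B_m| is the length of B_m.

Base case: |B_0| = 4, and 6·2^0 − 2 = 4.
Assume |B_r| = 6·2^r − 2.
Then |B_{r+1}| = 1 + |B_r| + 1 + |B_r| = 2|B_r| + 2 = 2(6·2^r − 2) + 2 = 6·2^{r+1} − 4 + 2 = 6·2^{r+1} − 2.
This completes the inductive step, so |B_m| = 6·2^m − 2 for all m ≥ 0.

|B_m| = 6·2^m − 2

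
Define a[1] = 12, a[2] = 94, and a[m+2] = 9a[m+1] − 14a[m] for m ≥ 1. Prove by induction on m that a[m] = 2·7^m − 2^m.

Base cases: a[1] = 12 and 2·7^1 − 2^1 = 12; a[2] = 94 and 2·7^2 − 2^2 = 94.
Assume a[j] = 2·7^j − 2^j for all 1 ≤ j ≤ k, where k ≥ 2.
Then a[k+1] = 9a[k] − 14a[k−1] = 9·(2·7^k − 2^k) − 14·(2·7^{k−1} − 2^{k−1}) = 2·(9·7 − 14)7^{k−1} − (9·2 − 14)2^{k−1} = 98·7^{k−1} − 4·2^{k−1} = 2·7^{k+1} − 2^{k+1}.
So the formula holds for k+1, and by strong induction a[m] = 2·7^m − 2^m for all m ≥ 1.

a[m] = 2·7^m − 2^m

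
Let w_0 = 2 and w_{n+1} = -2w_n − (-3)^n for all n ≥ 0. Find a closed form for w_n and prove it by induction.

Claim: w_n = (-2)^n + (-3)^n.

Base case: w_0 = 2, and (-2)^0 + (-3)^0 = 1 + 1 = 2.
Assume w_r = (-2)^r + (-3)^r for some r ≥ 0.
Then w_{r+1} = -2w_r − (-3)^r = -2·((-2)^r + (-3)^r) − (-3)^r = (-2)^{r+1} − 2·(-3)^r − (-3)^r = (-2)^{r+1} − 3·(-3)^r = (-2)^{r+1} + (-3)^{r+1}.
So the formula holds for r+1, and by induction w_n = (-2)^n + (-3)^n for all n ≥ 0.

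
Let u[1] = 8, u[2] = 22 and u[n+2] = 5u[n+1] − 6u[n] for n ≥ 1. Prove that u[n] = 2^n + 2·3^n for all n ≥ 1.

Base cases: u[1] = 8 and 2^1 + 2·3^1 = 8; u[2] = 22 and 2^2 + 2·3^2 = 22.
Assume u[j] = 2^j + 2·3^j for all 1 ≤ j ≤ m, where m ≥ 2.
Then u[m+1] = 5u[m] − 6u[m−1] = 5·(2^m + 2·3^m) − 6·(2^{m−1} + 2·3^{m−1}) = (5·2 − 6)2^{m−1} + 2·(5·3 − 6)3^{m−1} = 4·2^{m−1} + 18·3^{m−1} = 2^{m+1} + 2·3^{m+1}.
Hence u[n] = 2^n + 2·3^n for every n ≥ 1, by strong induction.

u[n] = 2^n + 2·3^n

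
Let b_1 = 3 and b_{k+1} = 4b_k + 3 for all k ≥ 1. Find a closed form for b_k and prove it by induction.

Claim: b_k = 4^k − 1.

Base case: b_1 = 3, and 4^1 − 1 = 4 − 1 = 3.
Assume b_r = 4^r − 1 for some r ≥ 1.
Then b_{r+1} = 4b_r + 3 = 4·(4^r − 1) + 3 = 4^{r+1} − 4 + 3 = 4^{r+1} − 1.
This completes the inductive step, so b_k = 4^k − 1 for all k ≥ 1.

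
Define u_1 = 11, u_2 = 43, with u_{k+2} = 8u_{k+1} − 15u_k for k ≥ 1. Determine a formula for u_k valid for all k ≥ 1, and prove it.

Claim: u_k = 5^k + 2·3^k.

Base cases: u_1 = 11 and 5^1 + 2·3^1 = 11; u_2 = 43 and 5^2 + 2·3^2 = 43.
Assume u_j = 5^j + 2·3^j for all 1 ≤ j ≤ m, where m ≥ 2.
Then u_{m+1} = 8u_m − 15u_{m−1} = 8·(5^m + 2·3^m) − 15·(5^{m−1} + 2·3^{m−1}) = (8·5 − 15)5^{m−1} + 2·(8·3 − 15)3^{m−1} = 25·5^{m−1} + 18·3^{m−1} = 5^{m+1} + 2·3^{m+1}.
This completes the inductive step, so u_k = 5^k + 2·3^k for all k ≥ 1.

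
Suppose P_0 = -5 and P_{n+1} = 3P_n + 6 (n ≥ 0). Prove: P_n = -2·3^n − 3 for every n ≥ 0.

Base case: P_0 = -5, and -2·3^0 − 3 = -2 − 3 = -5.
Assume P_m = -2·3^m − 3 for some m ≥ 0.
Then P_{m+1} = 3P_m + 6 = 3·(-2·3^m − 3) + 6 = -6·3^m − 9 + 6 = -2·3^{m+1} − 3.
So the formula holds for m+1, and by induction P_n = -2·3^n − 3 for all n ≥ 0.

P_n = -2·3^n − 3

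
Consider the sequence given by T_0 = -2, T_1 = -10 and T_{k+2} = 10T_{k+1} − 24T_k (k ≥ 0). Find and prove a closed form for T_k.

Claim: T_k = -6^k − 4^k.

Base cases: T_0 = -2 and -6^0 − 4^0 = -2; T_1 = -10 and -6^1 − 4^1 = -10.
Assume T_i = -6^i − 4^i for all 0 ≤ i ≤ j, where j ≥ 1.
Then T_{j+1} = 10T_j − 24T_{j−1} = 10·(-6^j − 4^j) − 24·(-6^{j−1} − 4^{j−1}) = -(10·6 − 24)6^{j−1} − (10·4 − 24)4^{j−1} = -36·6^{j−1} − 16·4^{j−1} = -6^{j+1} − 4^{j+1}.
So the formula holds for j+1, and by strong induction T_k = -6^k − 4^k for all k ≥ 0.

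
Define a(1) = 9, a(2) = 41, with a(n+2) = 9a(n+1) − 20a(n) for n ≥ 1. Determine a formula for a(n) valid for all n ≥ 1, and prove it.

Claim: a(n) = 4^n + 5^n.

Base cases: a(1) = 9 and 4^1 + 5^1 = 9; a(2) = 41 and 4^2 + 5^2 = 41.
Assume a(i) = 4^i + 5^i for all 1 ≤ i ≤ j, where j ≥ 2.
Then a(j+1) = 9a(j) − 20a(j−1) = 9·(4^j + 5^j) − 20·(4^{j−1} + 5^{j−1}) = (9·4 − 20)4^{j−1} + (9·5 − 20)5^{j−1} = 16·4^{j−1} + 25·5^{j−1} = 4^{j+1} + 5^{j+1}.
By strong induction, a(n) = 4^n + 5^n for all n ≥ 1.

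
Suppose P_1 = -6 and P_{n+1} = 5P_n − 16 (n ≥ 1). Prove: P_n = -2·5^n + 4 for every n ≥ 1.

Base case: P_1 = -6, and -2·5^1 + 4 = -10 + 4 = -6.
Assume P_j = -2·5^j + 4 for some j ≥ 1.
Then P_{j+1} = 5P_j − 16 = 5·(-2·5^j + 4) − 16 = -10·5^j + 20 − 16 = -2·5^{j+1} + 4.
So the formula holds for j+1, and by induction P_n = -2·5^n + 4 for all n ≥ 1.

P_n = -2·5^n + 4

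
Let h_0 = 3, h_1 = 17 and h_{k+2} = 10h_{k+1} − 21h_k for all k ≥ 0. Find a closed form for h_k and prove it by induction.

Claim: h_k = 3^k + 2·7^k.

Base cases: h_0 = 3 and 3^0 + 2·7^0 = 3; h_1 = 17 and 3^1 + 2·7^1 = 17.
Assume h_j = 3^j + 2·7^j for all 0 ≤ j ≤ m, where m ≥ 1.
Then h_{m+1} = 10h_m − 21h_{m−1} = 10·(3^m + 2·7^m) − 21·(3^{m−1} + 2·7^{m−1}) = (10·3 − 21)3^{m−1} + 2·(10·7 − 21)7^{m−1} = 9·3^{m−1} + 98·7^{m−1} = 3^{m+1} + 2·7^{m+1}.
By strong induction, h_k = 3^k + 2·7^k for all k ≥ 0.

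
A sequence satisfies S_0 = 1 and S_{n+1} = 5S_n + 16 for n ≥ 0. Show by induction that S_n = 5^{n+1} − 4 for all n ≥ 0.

Base case: S_0 = 1, and 5^{0+1} − 4 = 5 − 4 = 1.
Assume S_k = 5^{k+1} − 4 for some k ≥ 0.
Then S_{k+1} = 5S_k + 16 = 5·(5^{k+1} − 4) + 16 = 5^{k+2} − 20 + 16 = 5^{k+2} − 4.
So the formula holds for k+1, and by induction S_n = 5^{n+1} − 4 for all n ≥ 0.

S_n = 5^{n+1} − 4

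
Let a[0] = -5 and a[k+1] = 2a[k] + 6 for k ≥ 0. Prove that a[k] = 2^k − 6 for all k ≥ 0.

Base case: a[0] = -5, and 2^0 − 6 = 1 − 6 = -5.
Assume a[j] = 2^j − 6 for some j ≥ 0.
Then a[j+1] = 2a[j] + 6 = 2·(2^j − 6) + 6 = 2^{j+1} − 12 + 6 = 2^{j+1} − 6.
By induction, a[k] = 2^k − 6 for all k ≥ 0.

a[k] = 2^k − 6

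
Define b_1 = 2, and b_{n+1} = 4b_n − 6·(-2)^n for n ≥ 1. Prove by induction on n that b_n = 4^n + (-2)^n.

Base case: b_1 = 2, and 4^1 + (-2)^1 = 4 − 2 = 2.
Assume b_j = 4^j + (-2)^j for some j ≥ 1.
Then b_{j+1} = 4b_j − 6·(-2)^j = 4·(4^j + (-2)^j) − 6·(-2)^j = 4^{j+1} + 4·(-2)^j − 6·(-2)^j = 4^{j+1} − 2·(-2)^j = 4^{j+1} + (-2)^{j+1}.
By induction, b_n = 4^n + (-2)^n for all n ≥ 1.

b_n = 4^n + (-2)^n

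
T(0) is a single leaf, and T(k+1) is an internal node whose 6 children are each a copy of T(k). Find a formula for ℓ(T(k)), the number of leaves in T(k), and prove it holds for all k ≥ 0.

Claim: ℓ(T(k)) = 6^k.

Base case: ℓ(T(0)) = 1, and 6^0 = 1.
Assume ℓ(T(m)) = 6^m.
Then ℓ(T(m+1)) = 6·ℓ(T(m)) = 6·6^m = 6^{m+1}.
So the formula holds for m+1, and by induction ℓ(T(k)) = 6^k for all k ≥ 0.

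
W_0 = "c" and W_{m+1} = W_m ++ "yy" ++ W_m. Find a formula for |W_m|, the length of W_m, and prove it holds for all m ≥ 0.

Claim: |W_m| = 3·2^m − 2.

Base case: |W_0| = 1, and 3·2^0 − 2 = 1.
Assume |W_j| = 3·2^j − 2.
Then |W_{j+1}| = |W_j| + 2 + |W_j| = 2|W_j| + 2 = 2(3·2^j − 2) + 2 = 3·2^{j+1} − 4 + 2 = 3·2^{j+1} − 2.
By induction, |W_m| = 3·2^m − 2 for all m ≥ 0.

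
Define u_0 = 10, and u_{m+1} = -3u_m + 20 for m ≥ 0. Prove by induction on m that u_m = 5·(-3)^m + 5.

Base case: u_0 = 10, and 5·(-3)^0 + 5 = 5 + 5 = 10.
Assume u_r = 5·(-3)^r + 5 for some r ≥ 0.
Then u_{r+1} = -3u_r + 20 = -3·(5·(-3)^r + 5) + 20 = -15·(-3)^r − 15 + 20 = 5·(-3)^{r+1} + 5.
Hence u_m = 5·(-3)^m + 5 for every m ≥ 0, by induction.

u_m = 5·(-3)^m + 5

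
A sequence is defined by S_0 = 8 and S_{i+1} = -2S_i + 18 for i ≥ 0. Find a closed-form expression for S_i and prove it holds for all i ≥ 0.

Claim: S_i = 2·(-2)^i + 6.

Base case: S_0 = 8, and 2·(-2)^0 + 6 = 2 + 6 = 8.
Assume S_m = 2·(-2)^m + 6 for some m ≥ 0.
Then S_{m+1} = -2S_m + 18 = -2·(2·(-2)^m + 6) + 18 = -4·(-2)^m − 12 + 18 = 2·(-2)^{m+1} + 6.
Hence S_i = 2·(-2)^i + 6 for every i ≥ 0, by induction.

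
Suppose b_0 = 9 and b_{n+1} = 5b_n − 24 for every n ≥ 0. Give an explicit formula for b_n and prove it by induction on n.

Claim: b_n = 3·5^n + 6.

Base case: b_0 = 9, and 3·5^0 + 6 = 3 + 6 = 9.
Assume b_r = 3·5^r + 6 for some r ≥ 0.
Then b_{r+1} = 5b_r − 24 = 5·(3·5^r + 6) − 24 = 15·5^r + 30 − 24 = 3·5^{r+1} + 6.
This completes the inductive step, so b_n = 3·5^n + 6 for all n ≥ 0.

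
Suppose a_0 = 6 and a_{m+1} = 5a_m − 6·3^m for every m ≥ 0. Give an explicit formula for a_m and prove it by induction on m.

Claim: a_m = 3·5^m + 3·3^m.

Base case: a_0 = 6, and 3·5^0 + 3·3^0 = 3 + 3 = 6.
Assume a_j = 3·5^j + 3·3^j for some j ≥ 0.
Then a_{j+1} = 5a_j − 6·3^j = 5·(3·5^j + 3·3^j) − 6·3^j = 3·5^{j+1} + 15·3^j − 6·3^j = 3·5^{j+1} + 9·3^j = 3·5^{j+1} + 3·3^{j+1}.
Hence a_m = 3·5^m + 3·3^m for every m ≥ 0, by induction.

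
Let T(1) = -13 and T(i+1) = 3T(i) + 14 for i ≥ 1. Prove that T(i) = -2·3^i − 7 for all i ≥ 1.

Base case: T(1) = -13, and -2·3^1 − 7 = -6 − 7 = -13.
Assume T(m) = -2·3^m − 7 for some m ≥ 1.
Then T(m+1) = 3T(m) + 14 = 3·(-2·3^m − 7) + 14 = -6·3^m − 21 + 14 = -2·3^{m+1} − 7.
This completes the inductive step, so T(i) = -2·3^i − 7 for all i ≥ 1.

T(i) = -2·3^i − 7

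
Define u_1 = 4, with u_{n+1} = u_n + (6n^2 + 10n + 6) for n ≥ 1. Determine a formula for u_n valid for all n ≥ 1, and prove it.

Claim: u_n = 2n^3 + 2n^2 + 2n − 2.

Base case: u_1 = 4, and 2·1^3 + 2·1^2 + 2·1 − 2 = 4.
Assume u_j = 2j^3 + 2j^2 + 2j − 2.
Then u_{j+1} = u_j + (6j^2 + 10j + 6) = (2j^3 + 2j^2 + 2j − 2) + (6j^2 + 10j + 6) = 2j^3 + 8j^2 + 12j + 4,
and 2·(j+1)^3 + 2·(j+1)^2 + 2·(j+1) − 2 = 2j^3 + 8j^2 + 12j + 4.
Hence u_n = 2n^3 + 2n^2 + 2n − 2 for every n ≥ 1, by induction.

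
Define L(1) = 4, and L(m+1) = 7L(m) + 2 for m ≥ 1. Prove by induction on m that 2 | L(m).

Base case: L(1) = 4 = 2·2, so 2 | L(1).
Assume 2 | L(j), so L(j) = 2t for some integer t.
Then L(j+1) = 7L(j) + 2 = 7·(2t) + 2 = 2(7t + 1), so 2 | L(j+1).
Hence 2 | L(m) for every m ≥ 1, by induction.

2 | L(m)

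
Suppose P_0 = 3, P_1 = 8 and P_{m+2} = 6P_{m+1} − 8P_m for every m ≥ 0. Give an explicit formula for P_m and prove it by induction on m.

Claim: P_m = 4^m + 2·2^m.

Base cases: P_0 = 3 and 4^0 + 2·2^0 = 3; P_1 = 8 and 4^1 + 2·2^1 = 8.
Assume P_i = 4^i + 2·2^i for all 0 ≤ i ≤ j, where j ≥ 1.
Then P_{j+1} = 6P_j − 8P_{j−1} = 6·(4^j + 2·2^j) − 8·(4^{j−1} + 2·2^{j−1}) = (6·4 − 8)4^{j−1} + 2·(6·2 − 8)2^{j−1} = 16·4^{j−1} + 8·2^{j−1} = 4^{j+1} + 2·2^{j+1}.
This completes the inductive step, so P_m = 4^m + 2·2^m for all m ≥ 0.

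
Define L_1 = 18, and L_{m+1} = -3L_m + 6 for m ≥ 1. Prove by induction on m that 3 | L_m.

Base case: L_1 = 18 = 3·6, so 3 | L_1.
Assume 3 | L_j, so L_j = 3t for some integer t.
Then L_{j+1} = -3L_j + 6 = -3·(3t) + 6 = 3(-3t + 2), so 3 | L_{j+1}.
So the property holds for j+1, and by induction 3 | L_m for all m ≥ 1.

3 | L_m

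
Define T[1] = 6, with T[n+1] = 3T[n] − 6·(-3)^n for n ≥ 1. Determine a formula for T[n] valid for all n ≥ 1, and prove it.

Claim: T[n] = 3·3^n + (-3)^n.

Base case: T[1] = 6, and 3·3^1 + (-3)^1 = 9 − 3 = 6.
Assume T[m] = 3·3^m + (-3)^m for some m ≥ 1.
Then T[m+1] = 3T[m] − 6·(-3)^m = 3·(3·3^m + (-3)^m) − 6·(-3)^m = 3·3^{m+1} + 3·(-3)^m − 6·(-3)^m = 3·3^{m+1} − 3·(-3)^m = 3·3^{m+1} + (-3)^{m+1}.
This completes the inductive step, so T[n] = 3·3^n + (-3)^n for all n ≥ 1.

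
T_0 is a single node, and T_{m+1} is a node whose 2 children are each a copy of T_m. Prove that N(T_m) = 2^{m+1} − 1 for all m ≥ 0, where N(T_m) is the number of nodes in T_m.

Base case: N(T_0) = 1, and 2^{0+1} − 1 = 1.
Assume N(T_j) = 2^{j+1} − 1.
Then N(T_{j+1}) = 1 + 2N(T_j) = 1 + 2(2^{j+1} − 1) = 2^{j+2} − 2 + 1 = 2^{j+2} − 1.
Hence N(T_m) = 2^{m+1} − 1 for every m ≥ 0, by induction.

N(T_m) = 2^{m+1} − 1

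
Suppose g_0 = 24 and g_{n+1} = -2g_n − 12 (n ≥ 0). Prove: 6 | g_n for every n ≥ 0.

Base case: g_0 = 24 = 6·4, so 6 | g_0.
Assume 6 | g_r, so g_r = 6t for some integer t.
Then g_{r+1} = -2g_r − 12 = -2·(6t) − 12 = 6(-2t − 2), so 6 | g_{r+1}.
This completes the inductive step, so 6 | g_n for all n ≥ 0.

6 | g_n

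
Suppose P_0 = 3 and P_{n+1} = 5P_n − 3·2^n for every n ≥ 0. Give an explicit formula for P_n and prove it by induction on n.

Claim: P_n = 2·5^n + 2^n.

Base case: P_0 = 3, and 2·5^0 + 2^0 = 2 + 1 = 3.
Assume P_r = 2·5^r + 2^r for some r ≥ 0.
Then P_{r+1} = 5P_r − 3·2^r = 5·(2·5^r + 2^r) − 3·2^r = 2·5^{r+1} + 5·2^r − 3·2^r = 2·5^{r+1} + 2·2^r = 2·5^{r+1} + 2^{r+1}.
So the formula holds for r+1, and by induction P_n = 2·5^n + 2^n for all n ≥ 0.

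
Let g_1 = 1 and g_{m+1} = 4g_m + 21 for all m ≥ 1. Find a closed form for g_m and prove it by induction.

Claim: g_m = 2·4^m − 7.

Base case: g_1 = 1, and 2·4^1 − 7 = 8 − 7 = 1.
Assume g_r = 2·4^r − 7 for some r ≥ 1.
Then g_{r+1} = 4g_r + 21 = 4·(2·4^r − 7) + 21 = 8·4^r − 28 + 21 = 2·4^{r+1} − 7.
By induction, g_m = 2·4^m − 7 for all m ≥ 1.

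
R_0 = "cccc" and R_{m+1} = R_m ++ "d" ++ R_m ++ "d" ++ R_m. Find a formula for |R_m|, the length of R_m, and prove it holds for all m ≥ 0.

Claim: |R_m| = 5·3^m − 1.

Base case: |R_0| = 4, and 5·3^0 − 1 = 4.
Assume |R_k| = 5·3^k − 1.
Then |R_{k+1}| = 3|R_k| + 2 = 3(5·3^k − 1) + 2 = 5·3^{k+1} − 3 + 2 = 5·3^{k+1} − 1.
By induction, |R_m| = 5·3^m − 1 for all m ≥ 0.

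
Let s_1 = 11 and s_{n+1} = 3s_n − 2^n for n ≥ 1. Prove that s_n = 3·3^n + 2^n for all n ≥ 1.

Base case: s_1 = 11, and 3·3^1 + 2^1 = 9 + 2 = 11.
Assume s_r = 3·3^r + 2^r for some r ≥ 1.
Then s_{r+1} = 3s_r − 2^r = 3·(3·3^r + 2^r) − 2^r = 3·3^{r+1} + 3·2^r − 2^r = 3·3^{r+1} + 2·2^r = 3·3^{r+1} + 2^{r+1}.
Hence s_n = 3·3^n + 2^n for every n ≥ 1, by induction.

s_n = 3·3^n + 2^n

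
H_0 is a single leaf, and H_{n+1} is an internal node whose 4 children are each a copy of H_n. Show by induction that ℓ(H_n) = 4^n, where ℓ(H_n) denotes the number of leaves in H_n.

Base case: ℓ(H_0) = 1, and 4^0 = 1.
Assume ℓ(H_j) = 4^j.
Then ℓ(H_{j+1}) = 4·ℓ(H_j) = 4·4^j = 4^{j+1}.
Hence ℓ(H_n) = 4^n for every n ≥ 0, by induction.

ℓ(H_n) = 4^n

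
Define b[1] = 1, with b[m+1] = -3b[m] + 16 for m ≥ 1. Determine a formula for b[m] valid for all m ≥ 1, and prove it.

Claim: b[m] = (-3)^m + 4.

Base case: b[1] = 1, and (-3)^1 + 4 = -3 + 4 = 1.
Assume b[k] = (-3)^k + 4 for some k ≥ 1.
Then b[k+1] = -3b[k] + 16 = -3·((-3)^k + 4) + 16 = -3·(-3)^k − 12 + 16 = (-3)^{k+1} + 4.
By induction, b[m] = (-3)^m + 4 for all m ≥ 1.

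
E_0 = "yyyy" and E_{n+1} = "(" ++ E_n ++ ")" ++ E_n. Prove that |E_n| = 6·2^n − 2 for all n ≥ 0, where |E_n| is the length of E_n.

Base case: |E_0| = 4, and 6·2^0 − 2 = 4.
Assume |E_j| = 6·2^j − 2.
Then |E_{j+1}| = 1 + |E_j| + 1 + |E_j| = 2|E_j| + 2 = 2(6·2^j − 2) + 2 = 6·2^{j+1} − 4 + 2 = 6·2^{j+1} − 2.
By induction, |E_n| = 6·2^n − 2 for all n ≥ 0.

|E_n| = 6·2^n − 2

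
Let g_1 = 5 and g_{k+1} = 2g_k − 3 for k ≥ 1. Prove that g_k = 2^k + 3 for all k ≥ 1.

Base case: g_1 = 5, and 2^1 + 3 = 2 + 3 = 5.
Assume g_j = 2^j + 3 for some j ≥ 1.
Then g_{j+1} = 2g_j − 3 = 2·(2^j + 3) − 3 = 2^{j+1} + 6 − 3 = 2^{j+1} + 3.
So the formula holds for j+1, and by induction g_k = 2^k + 3 for all k ≥ 1.

g_k = 2^k + 3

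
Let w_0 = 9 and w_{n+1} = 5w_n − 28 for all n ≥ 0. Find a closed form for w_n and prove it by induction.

Claim: w_n = 2·5^n + 7.

Base case: w_0 = 9, and 2·5^0 + 7 = 2 + 7 = 9.
Assume w_r = 2·5^r + 7 for some r ≥ 0.
Then w_{r+1} = 5w_r − 28 = 5·(2·5^r + 7) − 28 = 10·5^r + 35 − 28 = 2·5^{r+1} + 7.
This completes the inductive step, so w_n = 2·5^n + 7 for all n ≥ 0.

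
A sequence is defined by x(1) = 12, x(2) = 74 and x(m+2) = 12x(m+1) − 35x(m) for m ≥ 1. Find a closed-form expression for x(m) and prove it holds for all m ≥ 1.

Claim: x(m) = 5^m + 7^m.

Base cases: x(1) = 12 and 5^1 + 7^1 = 12; x(2) = 74 and 5^2 + 7^2 = 74.
Assume x(j) = 5^j + 7^j for all 1 ≤ j ≤ r, where r ≥ 2.
Then x(r+1) = 12x(r) − 35x(r−1) = 12·(5^r + 7^r) − 35·(5^{r−1} + 7^{r−1}) = (12·5 − 35)5^{r−1} + (12·7 − 35)7^{r−1} = 25·5^{r−1} + 49·7^{r−1} = 5^{r+1} + 7^{r+1}.
This completes the inductive step, so x(m) = 5^m + 7^m for all m ≥ 1.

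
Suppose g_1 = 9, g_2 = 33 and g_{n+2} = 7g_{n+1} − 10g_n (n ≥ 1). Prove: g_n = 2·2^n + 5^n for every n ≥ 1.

Base cases: g_1 = 9 and 2·2^1 + 5^1 = 9; g_2 = 33 and 2·2^2 + 5^2 = 33.
Assume g_i = 2·2^i + 5^i for all 1 ≤ i ≤ j, where j ≥ 2.
Then g_{j+1} = 7g_j − 10g_{j−1} = 7·(2·2^j + 5^j) − 10·(2·2^{j−1} + 5^{j−1}) = 2·(7·2 − 10)2^{j−1} + (7·5 − 10)5^{j−1} = 8·2^{j−1} + 25·5^{j−1} = 2·2^{j+1} + 5^{j+1}.
By strong induction, g_n = 2·2^n + 5^n for all n ≥ 1.

g_n = 2·2^n + 5^n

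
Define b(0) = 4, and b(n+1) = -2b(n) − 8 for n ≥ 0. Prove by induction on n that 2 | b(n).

Base case: b(0) = 4 = 2·2, so 2 | b(0).
Assume 2 | b(j), so b(j) = 2t for some integer t.
Then b(j+1) = -2b(j) − 8 = -2·(2t) − 8 = 2(-2t − 4), so 2 | b(j+1).
This completes the inductive step, so 2 | b(n) for all n ≥ 0.

2 | b(n)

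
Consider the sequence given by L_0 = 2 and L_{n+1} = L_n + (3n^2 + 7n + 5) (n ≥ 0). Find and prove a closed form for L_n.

Claim: L_n = n^3 + 2n^2 + 2n + 2.

Base case: L_0 = 2, and 0^3 + 2·0^2 + 2·0 + 2 = 2.
Assume L_k = k^3 + 2k^2 + 2k + 2.
Then L_{k+1} = L_k + (3k^2 + 7k + 5) = (k^3 + 2k^2 + 2k + 2) + (3k^2 + 7k + 5) = k^3 + 5k^2 + 9k + 7,
and (k+1)^3 + 2·(k+1)^2 + 2·(k+1) + 2 = k^3 + 5k^2 + 9k + 7.
This completes the inductive step, so L_n = n^3 + 2n^2 + 2n + 2 for all n ≥ 0.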